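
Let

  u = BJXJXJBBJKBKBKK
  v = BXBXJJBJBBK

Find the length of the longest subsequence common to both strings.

Match B (u #1, v #3), X (u #3, v #4), J (u #4, v #5), J (u #6, v #6), B (u #8, v #7), J (u #9, v #8), B (u #11, v #9), B (u #13, v #10), K (u #15, v #11) — 9 characters in the same relative order in both, and the DP table's final entry dp[15][11] is also 9, so no common subsequence is longer.

9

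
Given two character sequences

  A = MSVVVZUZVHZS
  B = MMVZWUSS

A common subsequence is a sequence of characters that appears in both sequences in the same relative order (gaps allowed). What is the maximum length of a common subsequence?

5

Let dp[i][j] be the LCS length of the first i characters of A and the first j characters of B. dp[i][j] = dp[i-1][j-1]+1 when the i-th and j-th characters match, else max(dp[i-1][j], dp[i][j-1]).
    ·  M  M  V  Z  W  U  S  S
 ·  0  0  0  0  0  0  0  0  0
 M  0  1  1  1  1  1  1  1  1
 S  0  1  1  1  1  1  1  2  2
 V  0  1  1  2  2  2  2  2  2
 V  0  1  1  2  2  2  2  2  2
 V  0  1  1  2  2  2  2  2  2
 Z  0  1  1  2  3  3  3  3  3
 U  0  1  1  2  3  3  4  4  4
 Z  0  1  1  2  3  3  4  4  4
 V  0  1  1  2  3  3  4  4  4
 H  0  1  1  2  3  3  4  4  4
 Z  0  1  1  2  3  3  4  4  4
 S  0  1  1  2  3  3  4  5  5
dp[12][8] = 5. One LCS (by backtracking along matches): MVZUS.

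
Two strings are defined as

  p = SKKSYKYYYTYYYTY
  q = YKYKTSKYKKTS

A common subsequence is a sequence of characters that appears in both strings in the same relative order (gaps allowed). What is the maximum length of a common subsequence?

6

Taking K at p[2]=q[2], then K at p[3]=q[4], then S at p[4]=q[6], then Y at p[5]=q[8], then K at p[6]=q[10], then T at p[10]=q[11] gives a common subsequence of length 6. dp[15][12] = 6 confirms this is the maximum.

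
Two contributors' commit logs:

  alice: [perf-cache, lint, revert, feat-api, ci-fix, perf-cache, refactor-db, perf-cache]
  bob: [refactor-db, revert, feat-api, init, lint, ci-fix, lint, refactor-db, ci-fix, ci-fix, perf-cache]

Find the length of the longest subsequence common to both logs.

Pick revert [3,2], then feat-api [4,3], then ci-fix [5,6], then refactor-db [7,8], then perf-cache [8,11]; all 5 commits appear in both, in order. The LCS DP gives dp[8][11] = 5, so this is optimal.

5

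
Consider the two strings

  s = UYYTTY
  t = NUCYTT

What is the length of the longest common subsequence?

Taking U [1,2], then Y [3,4], then T [4,5], then T [5,6] gives a common subsequence of length 4. Since dp[6][6] = 4, nothing longer is possible.

4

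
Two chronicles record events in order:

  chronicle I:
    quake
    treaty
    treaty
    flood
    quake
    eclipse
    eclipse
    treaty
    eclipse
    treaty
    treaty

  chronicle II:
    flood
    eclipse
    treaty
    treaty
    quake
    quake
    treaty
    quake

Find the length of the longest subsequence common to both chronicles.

Taking flood at chronicle I[4]=chronicle II[1]; then eclipse at chronicle I[7]=chronicle II[2]; then treaty at chronicle I[8]=chronicle II[3]; then treaty at chronicle I[10]=chronicle II[4]; then treaty at chronicle I[11]=chronicle II[7] gives a common subsequence of length 5. Since dp[11][8] = 5, nothing longer is possible.

5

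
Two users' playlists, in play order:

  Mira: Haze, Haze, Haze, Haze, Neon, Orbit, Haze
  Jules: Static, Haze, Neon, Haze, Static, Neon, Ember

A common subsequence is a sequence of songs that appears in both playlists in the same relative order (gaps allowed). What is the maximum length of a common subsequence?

Match Haze at Mira[1]=Jules[2], Haze at Mira[2]=Jules[4], Neon at Mira[5]=Jules[6] — 3 songs in the same relative order in both, and the DP table's final entry dp[7][7] is also 3, so no common subsequence is longer.

3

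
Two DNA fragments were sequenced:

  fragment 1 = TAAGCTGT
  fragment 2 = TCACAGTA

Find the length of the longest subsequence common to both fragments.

5

One common subsequence of length 5: T at fragment 1[1]=fragment 2[1], A at fragment 1[2]=fragment 2[3], A at fragment 1[3]=fragment 2[5], G at fragment 1[4]=fragment 2[6], T at fragment 1[6]=fragment 2[7], and the DP table's final entry dp[8][8] is also 5, so no common subsequence is longer.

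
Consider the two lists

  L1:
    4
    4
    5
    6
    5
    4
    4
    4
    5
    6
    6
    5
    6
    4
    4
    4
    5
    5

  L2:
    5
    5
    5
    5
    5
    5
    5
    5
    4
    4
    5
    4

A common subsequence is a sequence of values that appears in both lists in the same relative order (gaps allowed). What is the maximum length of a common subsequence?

7

One common subsequence of length 7: 5 at L1[3]=L2[5], 5 at L1[5]=L2[6], 5 at L1[9]=L2[7], 5 at L1[12]=L2[8], 4 at L1[14]=L2[9], 4 at L1[15]=L2[10], 4 at L1[16]=L2[12]. The LCS DP gives dp[18][12] = 7, so this is optimal.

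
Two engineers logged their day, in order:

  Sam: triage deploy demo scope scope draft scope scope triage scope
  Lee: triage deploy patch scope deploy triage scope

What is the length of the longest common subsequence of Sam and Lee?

Pick triage (Sam #1, Lee #1), then deploy (Sam #2, Lee #2), then scope (Sam #4, Lee #4), then triage (Sam #9, Lee #6), then scope (Sam #10, Lee #7); all 5 tasks appear in both, in order. dp[10][7] = 5 confirms this is the maximum.

5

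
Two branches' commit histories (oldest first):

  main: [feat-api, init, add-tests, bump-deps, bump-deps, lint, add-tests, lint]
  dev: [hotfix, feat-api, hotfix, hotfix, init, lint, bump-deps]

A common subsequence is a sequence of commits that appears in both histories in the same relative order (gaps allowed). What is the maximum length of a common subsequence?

3

Pick feat-api (main #1, dev #2) → init (main #2, dev #5) → bump-deps (main #5, dev #7); all 3 commits appear in both, in order. The LCS DP gives dp[8][7] = 3, so this is optimal.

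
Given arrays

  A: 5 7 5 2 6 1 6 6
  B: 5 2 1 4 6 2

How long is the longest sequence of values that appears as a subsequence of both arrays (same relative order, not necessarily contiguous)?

4

Let dp[i][j] be the LCS length of the first i values of A and the first j values of B. dp[i][j] = dp[i-1][j-1]+1 when the i-th and j-th values match, else max(dp[i-1][j], dp[i][j-1]).
    ·  5  2  1  4  6  2
 ·  0  0  0  0  0  0  0
 5  0  1  1  1  1  1  1
 7  0  1  1  1  1  1  1
 5  0  1  1  1  1  1  1
 2  0  1  2  2  2  2  2
 6  0  1  2  2  2  3  3
 1  0  1  2  3  3  3  3
 6  0  1  2  3  3  4  4
 6  0  1  2  3  3  4  4
dp[8][6] = 4. One LCS (by backtracking along matches): 5, 2, 1, 6.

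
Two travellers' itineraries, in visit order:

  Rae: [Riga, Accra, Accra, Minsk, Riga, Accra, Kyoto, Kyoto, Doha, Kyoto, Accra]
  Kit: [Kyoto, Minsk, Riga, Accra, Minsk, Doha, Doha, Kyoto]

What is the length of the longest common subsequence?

Pick Riga (Rae #1, Kit #3), then Accra (Rae #3, Kit #4), then Minsk (Rae #4, Kit #5), then Doha (Rae #9, Kit #7), then Kyoto (Rae #10, Kit #8); all 5 stops appear in both, in order. The LCS DP gives dp[11][8] = 5, so this is optimal.

5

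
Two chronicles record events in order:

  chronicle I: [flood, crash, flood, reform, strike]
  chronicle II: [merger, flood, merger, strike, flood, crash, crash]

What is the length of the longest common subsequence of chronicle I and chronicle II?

Pick flood [1,5] → crash [2,7]; all 2 events appear in both, in order, and the DP table's final entry dp[5][7] is also 2, so no common subsequence is longer.

2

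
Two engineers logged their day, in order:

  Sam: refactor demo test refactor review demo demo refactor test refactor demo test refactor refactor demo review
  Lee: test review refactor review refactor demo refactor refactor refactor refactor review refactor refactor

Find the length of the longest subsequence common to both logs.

Pick test [3,1]; then refactor [4,3]; then review [5,4]; then demo [7,6]; then refactor [8,7]; then refactor [10,8]; then refactor [13,9]; then refactor [14,10]; then review [16,11]; all 9 tasks appear in both, in order. The LCS DP gives dp[16][13] = 9, so this is optimal.

9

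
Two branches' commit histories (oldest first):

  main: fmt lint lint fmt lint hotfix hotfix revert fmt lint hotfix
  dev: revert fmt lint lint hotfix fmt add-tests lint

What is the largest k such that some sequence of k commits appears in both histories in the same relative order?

Pick fmt at main[1]=dev[2]; then lint at main[3]=dev[3]; then lint at main[5]=dev[4]; then hotfix at main[7]=dev[5]; then fmt at main[9]=dev[6]; then lint at main[10]=dev[8]; all 6 commits appear in both, in order. dp[11][8] = 6 confirms this is the maximum.

6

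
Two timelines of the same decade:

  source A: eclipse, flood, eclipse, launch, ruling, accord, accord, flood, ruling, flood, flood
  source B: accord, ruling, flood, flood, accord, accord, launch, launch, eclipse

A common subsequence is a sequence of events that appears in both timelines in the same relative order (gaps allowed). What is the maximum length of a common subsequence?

One common subsequence of length 4: accord at source A[7]=source B[1]; then ruling at source A[9]=source B[2]; then flood at source A[10]=source B[3]; then flood at source A[11]=source B[4]. dp[11][9] = 4 confirms this is the maximum.

4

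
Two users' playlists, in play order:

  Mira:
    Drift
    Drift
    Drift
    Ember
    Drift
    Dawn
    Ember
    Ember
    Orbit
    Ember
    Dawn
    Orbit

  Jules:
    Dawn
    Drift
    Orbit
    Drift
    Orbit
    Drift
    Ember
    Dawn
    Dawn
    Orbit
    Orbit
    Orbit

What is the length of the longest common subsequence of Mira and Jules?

Taking Drift at Mira[1]=Jules[2] → Drift at Mira[2]=Jules[4] → Drift at Mira[3]=Jules[6] → Ember at Mira[4]=Jules[7] → Dawn at Mira[6]=Jules[9] → Orbit at Mira[9]=Jules[11] → Orbit at Mira[12]=Jules[12] gives a common subsequence of length 7. dp[12][12] = 7 confirms this is the maximum.

7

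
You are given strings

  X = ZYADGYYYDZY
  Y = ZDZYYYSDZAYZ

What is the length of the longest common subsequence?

8

Let dp[i][j] be the LCS length of the first i characters of X and the first j characters of Y. dp[i][j] = dp[i-1][j-1]+1 when the i-th and j-th characters match, else max(dp[i-1][j], dp[i][j-1]).
    ·  Z  D  Z  Y  Y  Y  S  D  Z  A  Y  Z
 ·  0  0  0  0  0  0  0  0  0  0  0  0  0
 Z  0  1  1  1  1  1  1  1  1  1  1  1  1
 Y  0  1  1  1  2  2  2  2  2  2  2  2  2
 A  0  1  1  1  2  2  2  2  2  2  3  3  3
 D  0  1  2  2  2  2  2  2  3  3  3  3  3
 G  0  1  2  2  2  2  2  2  3  3  3  3  3
 Y  0  1  2  2  3  3  3  3  3  3  3  4  4
 Y  0  1  2  2  3  4  4  4  4  4  4  4  4
 Y  0  1  2  2  3  4  5  5  5  5  5  5  5
 D  0  1  2  2  3  4  5  5  6  6  6  6  6
 Z  0  1  2  3  3  4  5  5  6  7  7  7  7
 Y  0  1  2  3  4  4  5  5  6  7  7  8  8
dp[11][12] = 8. One LCS (by backtracking along matches): ZDYYYDZY.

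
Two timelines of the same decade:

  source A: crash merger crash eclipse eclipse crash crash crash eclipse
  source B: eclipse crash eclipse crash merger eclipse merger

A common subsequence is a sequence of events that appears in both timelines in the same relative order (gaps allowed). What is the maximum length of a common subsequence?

Match crash [3,2], eclipse [5,3], crash [6,4], eclipse [9,6] — 4 events in the same relative order in both. The LCS DP gives dp[9][7] = 4, so this is optimal.

4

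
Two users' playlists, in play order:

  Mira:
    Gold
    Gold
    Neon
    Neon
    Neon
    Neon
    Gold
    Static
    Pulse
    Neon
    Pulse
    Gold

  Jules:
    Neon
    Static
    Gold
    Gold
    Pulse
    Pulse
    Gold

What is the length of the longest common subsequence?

One common subsequence of length 5: Gold [2,3] → Gold [7,4] → Pulse [9,5] → Pulse [11,6] → Gold [12,7], and the DP table's final entry dp[12][7] is also 5, so no common subsequence is longer.

5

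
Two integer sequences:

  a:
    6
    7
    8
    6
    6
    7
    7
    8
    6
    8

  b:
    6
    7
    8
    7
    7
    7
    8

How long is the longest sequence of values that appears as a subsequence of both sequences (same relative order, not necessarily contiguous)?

6

Taking 6 (a #1, b #1); then 7 (a #2, b #2); then 8 (a #3, b #3); then 7 (a #6, b #5); then 7 (a #7, b #6); then 8 (a #10, b #7) gives a common subsequence of length 6. dp[10][7] = 6 confirms this is the maximum.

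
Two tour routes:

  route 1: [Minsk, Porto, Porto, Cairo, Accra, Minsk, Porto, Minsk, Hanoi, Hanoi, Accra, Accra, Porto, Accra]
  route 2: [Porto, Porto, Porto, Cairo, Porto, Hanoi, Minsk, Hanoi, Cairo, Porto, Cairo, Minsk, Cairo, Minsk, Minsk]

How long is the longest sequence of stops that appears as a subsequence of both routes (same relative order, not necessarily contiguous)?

One common subsequence of length 7: Porto (route 1 #2, route 2 #2), Porto (route 1 #3, route 2 #3), Cairo (route 1 #4, route 2 #4), Porto (route 1 #7, route 2 #5), Minsk (route 1 #8, route 2 #7), Hanoi (route 1 #9, route 2 #8), Porto (route 1 #13, route 2 #10). Since dp[14][15] = 7, nothing longer is possible.

7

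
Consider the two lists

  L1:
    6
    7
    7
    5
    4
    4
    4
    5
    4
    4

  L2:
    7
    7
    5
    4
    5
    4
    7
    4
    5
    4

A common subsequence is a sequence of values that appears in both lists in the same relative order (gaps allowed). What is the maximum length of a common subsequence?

8

Let dp[i][j] be the LCS length of the first i values of L1 and the first j values of L2. dp[i][j] = dp[i-1][j-1]+1 when the i-th and j-th values match, else max(dp[i-1][j], dp[i][j-1]).
    ·  7  7  5  4  5  4  7  4  5  4
 ·  0  0  0  0  0  0  0  0  0  0  0
 6  0  0  0  0  0  0  0  0  0  0  0
 7  0  1  1  1  1  1  1  1  1  1  1
 7  0  1  2  2  2  2  2  2  2  2  2
 5  0  1  2  3  3  3  3  3  3  3  3
 4  0  1  2  3  4  4  4  4  4  4  4
 4  0  1  2  3  4  4  5  5  5  5  5
 4  0  1  2  3  4  4  5  5  6  6  6
 5  0  1  2  3  4  5  5  5  6  7  7
 4  0  1  2  3  4  5  6  6  6  7  8
 4  0  1  2  3  4  5  6  6  7  7  8
dp[10][10] = 8. One LCS (by backtracking along matches): 7, 7, 5, 4, 4, 4, 5, 4.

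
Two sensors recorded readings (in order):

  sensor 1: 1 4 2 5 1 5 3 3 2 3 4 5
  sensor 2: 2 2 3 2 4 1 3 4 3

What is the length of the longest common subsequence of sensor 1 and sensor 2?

5

One common subsequence of length 5: 2 (sensor 1 #3, sensor 2 #2), 3 (sensor 1 #8, sensor 2 #3), 2 (sensor 1 #9, sensor 2 #4), 3 (sensor 1 #10, sensor 2 #7), 4 (sensor 1 #11, sensor 2 #8), and the DP table's final entry dp[12][9] is also 5, so no common subsequence is longer.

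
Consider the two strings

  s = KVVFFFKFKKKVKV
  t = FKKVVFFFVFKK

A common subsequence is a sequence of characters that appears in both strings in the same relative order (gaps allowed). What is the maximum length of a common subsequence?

One common subsequence of length 9: K at s[1]=t[3], then V at s[2]=t[4], then V at s[3]=t[5], then F at s[4]=t[6], then F at s[5]=t[7], then F at s[6]=t[8], then F at s[8]=t[10], then K at s[11]=t[11], then K at s[13]=t[12]. The LCS DP gives dp[14][12] = 9, so this is optimal.

9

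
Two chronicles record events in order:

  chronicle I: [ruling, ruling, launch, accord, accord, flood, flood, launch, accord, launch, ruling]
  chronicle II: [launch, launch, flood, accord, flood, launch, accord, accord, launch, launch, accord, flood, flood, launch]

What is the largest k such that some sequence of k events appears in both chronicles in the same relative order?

6

Match launch [3,6], accord [4,8], accord [5,11], flood [6,12], flood [7,13], launch [10,14] — 6 events in the same relative order in both. Since dp[11][14] = 6, nothing longer is possible.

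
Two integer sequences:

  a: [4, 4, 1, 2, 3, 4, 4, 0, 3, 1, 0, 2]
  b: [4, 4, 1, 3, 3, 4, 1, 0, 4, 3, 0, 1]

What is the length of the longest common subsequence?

Pick 4 [1,1], 4 [2,2], 1 [3,3], 3 [5,5], 4 [6,6], 4 [7,9], 0 [8,11], 1 [10,12]; all 8 values appear in both, in order, and the DP table's final entry dp[12][12] is also 8, so no common subsequence is longer.

8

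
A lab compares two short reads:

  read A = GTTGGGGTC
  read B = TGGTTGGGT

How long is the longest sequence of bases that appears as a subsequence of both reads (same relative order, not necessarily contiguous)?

7

Match G at read A[1]=read B[3] → T at read A[2]=read B[4] → T at read A[3]=read B[5] → G at read A[5]=read B[6] → G at read A[6]=read B[7] → G at read A[7]=read B[8] → T at read A[8]=read B[9] — 7 bases in the same relative order in both. Since dp[9][9] = 7, nothing longer is possible.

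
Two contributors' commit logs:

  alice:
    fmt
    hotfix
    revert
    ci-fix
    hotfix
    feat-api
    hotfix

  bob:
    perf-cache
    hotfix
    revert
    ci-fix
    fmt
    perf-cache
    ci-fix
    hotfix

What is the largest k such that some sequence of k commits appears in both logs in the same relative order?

Taking hotfix [2,2], revert [3,3], ci-fix [4,7], hotfix [7,8] gives a common subsequence of length 4. The LCS DP gives dp[7][8] = 4, so this is optimal.

4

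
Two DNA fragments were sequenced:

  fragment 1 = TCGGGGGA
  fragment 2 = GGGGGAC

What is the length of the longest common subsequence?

Match G at fragment 1[3]=fragment 2[1]; then G at fragment 1[4]=fragment 2[2]; then G at fragment 1[5]=fragment 2[3]; then G at fragment 1[6]=fragment 2[4]; then G at fragment 1[7]=fragment 2[5]; then A at fragment 1[8]=fragment 2[6] — 6 bases in the same relative order in both. dp[8][7] = 6 confirms this is the maximum.

6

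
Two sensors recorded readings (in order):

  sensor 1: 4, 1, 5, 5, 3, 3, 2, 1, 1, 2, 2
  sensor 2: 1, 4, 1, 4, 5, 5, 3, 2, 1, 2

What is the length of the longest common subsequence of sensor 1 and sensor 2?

Taking 4 (sensor 1 #1, sensor 2 #2), 1 (sensor 1 #2, sensor 2 #3), 5 (sensor 1 #3, sensor 2 #5), 5 (sensor 1 #4, sensor 2 #6), 3 (sensor 1 #6, sensor 2 #7), 2 (sensor 1 #7, sensor 2 #8), 1 (sensor 1 #9, sensor 2 #9), 2 (sensor 1 #11, sensor 2 #10) gives a common subsequence of length 8. dp[11][10] = 8 confirms this is the maximum.

8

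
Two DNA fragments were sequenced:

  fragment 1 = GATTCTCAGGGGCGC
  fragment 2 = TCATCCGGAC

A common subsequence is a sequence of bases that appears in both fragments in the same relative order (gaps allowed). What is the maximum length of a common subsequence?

7

Match A (fragment 1 #2, fragment 2 #3), then T (fragment 1 #4, fragment 2 #4), then C (fragment 1 #5, fragment 2 #5), then C (fragment 1 #7, fragment 2 #6), then G (fragment 1 #9, fragment 2 #7), then G (fragment 1 #10, fragment 2 #8), then C (fragment 1 #15, fragment 2 #10) — 7 bases in the same relative order in both, and the DP table's final entry dp[15][10] is also 7, so no common subsequence is longer.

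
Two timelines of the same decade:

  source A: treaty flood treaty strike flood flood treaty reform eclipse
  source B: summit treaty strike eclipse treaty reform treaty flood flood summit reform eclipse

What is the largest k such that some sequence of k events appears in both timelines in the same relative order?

Match treaty (source A #1, source B #5), treaty (source A #3, source B #7), flood (source A #5, source B #8), flood (source A #6, source B #9), reform (source A #8, source B #11), eclipse (source A #9, source B #12) — 6 events in the same relative order in both, and the DP table's final entry dp[9][12] is also 6, so no common subsequence is longer.

6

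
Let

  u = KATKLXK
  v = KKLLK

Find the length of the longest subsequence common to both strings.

4

Let dp[i][j] be the LCS length of the first i characters of u and the first j characters of v. dp[i][j] = dp[i-1][j-1]+1 when the i-th and j-th characters match, else max(dp[i-1][j], dp[i][j-1]).
    ·  K  K  L  L  K
 ·  0  0  0  0  0  0
 K  0  1  1  1  1  1
 A  0  1  1  1  1  1
 T  0  1  1  1  1  1
 K  0  1  2  2  2  2
 L  0  1  2  3  3  3
 X  0  1  2  3  3  3
 K  0  1  2  3  3  4
dp[7][5] = 4. One LCS (by backtracking along matches): KKLK.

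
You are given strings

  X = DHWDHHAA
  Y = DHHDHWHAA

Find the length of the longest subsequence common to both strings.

7

Pick D at X[1]=Y[1] → H at X[2]=Y[3] → D at X[4]=Y[4] → H at X[5]=Y[5] → H at X[6]=Y[7] → A at X[7]=Y[8] → A at X[8]=Y[9]; all 7 characters appear in both, in order. dp[8][9] = 7 confirms this is the maximum.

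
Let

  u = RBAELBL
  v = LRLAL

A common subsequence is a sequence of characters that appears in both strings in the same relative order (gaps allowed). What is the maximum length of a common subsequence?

3

Let dp[i][j] be the LCS length of the first i characters of u and the first j characters of v. dp[i][j] = dp[i-1][j-1]+1 when the i-th and j-th characters match, else max(dp[i-1][j], dp[i][j-1]).
    ·  L  R  L  A  L
 ·  0  0  0  0  0  0
 R  0  0  1  1  1  1
 B  0  0  1  1  1  1
 A  0  0  1  1  2  2
 E  0  0  1  1  2  2
 L  0  1  1  2  2  3
 B  0  1  1  2  2  3
 L  0  1  1  2  2  3
dp[7][5] = 3. One LCS (by backtracking along matches): RAL.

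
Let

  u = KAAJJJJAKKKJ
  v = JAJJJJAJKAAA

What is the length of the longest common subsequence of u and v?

7

Match A (u #3, v #2); then J (u #4, v #3); then J (u #5, v #4); then J (u #6, v #5); then J (u #7, v #6); then A (u #8, v #7); then K (u #9, v #9) — 7 characters in the same relative order in both. The LCS DP gives dp[12][12] = 7, so this is optimal.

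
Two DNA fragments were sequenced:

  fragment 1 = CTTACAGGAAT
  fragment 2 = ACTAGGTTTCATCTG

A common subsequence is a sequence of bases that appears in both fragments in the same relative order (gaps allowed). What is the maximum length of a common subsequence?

Pick C [1,2], then T [3,3], then A [6,4], then G [7,5], then G [8,6], then A [9,11], then T [11,14]; all 7 bases appear in both, in order, and the DP table's final entry dp[11][15] is also 7, so no common subsequence is longer.

7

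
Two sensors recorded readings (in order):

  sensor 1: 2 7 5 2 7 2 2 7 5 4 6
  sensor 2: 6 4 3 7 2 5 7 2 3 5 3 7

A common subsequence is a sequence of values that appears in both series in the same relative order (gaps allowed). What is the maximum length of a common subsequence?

One common subsequence of length 5: 2 at sensor 1[1]=sensor 2[5], 5 at sensor 1[3]=sensor 2[6], 7 at sensor 1[5]=sensor 2[7], 2 at sensor 1[6]=sensor 2[8], 7 at sensor 1[8]=sensor 2[12]. dp[11][12] = 5 confirms this is the maximum.

5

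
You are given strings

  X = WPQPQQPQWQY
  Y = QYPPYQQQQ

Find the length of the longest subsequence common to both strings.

6

Taking P at X[2]=Y[3], then P at X[4]=Y[4], then Q at X[5]=Y[6], then Q at X[6]=Y[7], then Q at X[8]=Y[8], then Q at X[10]=Y[9] gives a common subsequence of length 6. The LCS DP gives dp[11][9] = 6, so this is optimal.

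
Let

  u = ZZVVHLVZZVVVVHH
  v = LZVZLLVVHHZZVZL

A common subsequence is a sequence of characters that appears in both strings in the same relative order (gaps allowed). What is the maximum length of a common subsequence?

Match Z [1,2]; then Z [2,4]; then V [3,7]; then V [4,8]; then H [5,10]; then Z [8,11]; then Z [9,12]; then V [10,13] — 8 characters in the same relative order in both. The LCS DP gives dp[15][15] = 8, so this is optimal.

8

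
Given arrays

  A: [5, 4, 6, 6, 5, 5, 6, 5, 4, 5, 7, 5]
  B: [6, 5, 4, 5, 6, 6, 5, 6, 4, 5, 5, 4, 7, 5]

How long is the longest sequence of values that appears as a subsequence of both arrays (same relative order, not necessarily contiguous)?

Match 5 at A[1]=B[2] → 4 at A[2]=B[3] → 6 at A[3]=B[5] → 6 at A[4]=B[6] → 5 at A[5]=B[7] → 5 at A[6]=B[10] → 5 at A[8]=B[11] → 4 at A[9]=B[12] → 7 at A[11]=B[13] → 5 at A[12]=B[14] — 10 values in the same relative order in both, and the DP table's final entry dp[12][14] is also 10, so no common subsequence is longer.

10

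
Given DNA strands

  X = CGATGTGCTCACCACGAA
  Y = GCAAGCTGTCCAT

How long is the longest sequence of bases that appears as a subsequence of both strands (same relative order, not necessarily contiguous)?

9

Match C (X #1, Y #2) → A (X #3, Y #4) → G (X #5, Y #5) → T (X #6, Y #7) → G (X #7, Y #8) → T (X #9, Y #9) → C (X #12, Y #10) → C (X #13, Y #11) → A (X #14, Y #12) — 9 bases in the same relative order in both. The LCS DP gives dp[18][13] = 9, so this is optimal.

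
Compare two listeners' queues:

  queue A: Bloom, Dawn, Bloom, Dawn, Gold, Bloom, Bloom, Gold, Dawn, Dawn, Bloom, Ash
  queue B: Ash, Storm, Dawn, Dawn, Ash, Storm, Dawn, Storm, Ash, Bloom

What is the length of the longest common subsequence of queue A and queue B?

4

Pick Dawn [2,3], Dawn [4,4], Dawn [9,7], Bloom [11,10]; all 4 songs appear in both, in order, and the DP table's final entry dp[12][10] is also 4, so no common subsequence is longer.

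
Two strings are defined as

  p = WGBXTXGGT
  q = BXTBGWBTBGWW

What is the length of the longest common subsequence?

5

Pick B at p[3]=q[1]; then X at p[4]=q[2]; then T at p[5]=q[3]; then G at p[7]=q[5]; then G at p[8]=q[10]; all 5 characters appear in both, in order. dp[9][12] = 5 confirms this is the maximum.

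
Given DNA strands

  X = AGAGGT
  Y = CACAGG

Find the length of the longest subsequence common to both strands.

4

Let dp[i][j] be the LCS length of the first i bases of X and the first j bases of Y. dp[i][j] = dp[i-1][j-1]+1 when the i-th and j-th bases match, else max(dp[i-1][j], dp[i][j-1]).
    ·  C  A  C  A  G  G
 ·  0  0  0  0  0  0  0
 A  0  0  1  1  1  1  1
 G  0  0  1  1  1  2  2
 A  0  0  1  1  2  2  2
 G  0  0  1  1  2  3  3
 G  0  0  1  1  2  3  4
 T  0  0  1  1  2  3  4
dp[6][6] = 4. One LCS (by backtracking along matches): AAGG.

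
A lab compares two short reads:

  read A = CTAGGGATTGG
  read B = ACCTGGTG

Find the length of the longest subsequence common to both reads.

One common subsequence of length 6: C at read A[1]=read B[3], T at read A[2]=read B[4], G at read A[5]=read B[5], G at read A[6]=read B[6], T at read A[9]=read B[7], G at read A[11]=read B[8], and the DP table's final entry dp[11][8] is also 6, so no common subsequence is longer.

6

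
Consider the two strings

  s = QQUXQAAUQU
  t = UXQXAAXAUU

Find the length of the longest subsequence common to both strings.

Let dp[i][j] be the LCS length of the first i characters of s and the first j characters of t. dp[i][j] = dp[i-1][j-1]+1 when the i-th and j-th characters match, else max(dp[i-1][j], dp[i][j-1]).
    ·  U  X  Q  X  A  A  X  A  U  U
 ·  0  0  0  0  0  0  0  0  0  0  0
 Q  0  0  0  1  1  1  1  1  1  1  1
 Q  0  0  0  1  1  1  1  1  1  1  1
 U  0  1  1  1  1  1  1  1  1  2  2
 X  0  1  2  2  2  2  2  2  2  2  2
 Q  0  1  2  3  3  3  3  3  3  3  3
 A  0  1  2  3  3  4  4  4  4  4  4
 A  0  1  2  3  3  4  5  5  5  5  5
 U  0  1  2  3  3  4  5  5  5  6  6
 Q  0  1  2  3  3  4  5  5  5  6  6
 U  0  1  2  3  3  4  5  5  5  6  7
dp[10][10] = 7. One LCS (by backtracking along matches): UXQAAUU.

7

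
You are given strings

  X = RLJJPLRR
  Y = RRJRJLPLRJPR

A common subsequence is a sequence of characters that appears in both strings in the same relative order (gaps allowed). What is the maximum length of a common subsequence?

7

Pick R at X[1]=Y[2]; then J at X[3]=Y[3]; then J at X[4]=Y[5]; then P at X[5]=Y[7]; then L at X[6]=Y[8]; then R at X[7]=Y[9]; then R at X[8]=Y[12]; all 7 characters appear in both, in order. Since dp[8][12] = 7, nothing longer is possible.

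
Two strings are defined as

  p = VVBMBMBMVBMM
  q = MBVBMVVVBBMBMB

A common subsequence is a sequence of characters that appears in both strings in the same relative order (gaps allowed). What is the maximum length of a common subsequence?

8

Pick V [1,7], then V [2,8], then B [3,9], then B [5,10], then M [6,11], then B [7,12], then M [8,13], then B [10,14]; all 8 characters appear in both, in order. The LCS DP gives dp[12][14] = 8, so this is optimal.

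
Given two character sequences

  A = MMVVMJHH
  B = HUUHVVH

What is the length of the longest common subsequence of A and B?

3

Match V (A #3, B #5), then V (A #4, B #6), then H (A #8, B #7) — 3 characters in the same relative order in both. dp[8][7] = 3 confirms this is the maximum.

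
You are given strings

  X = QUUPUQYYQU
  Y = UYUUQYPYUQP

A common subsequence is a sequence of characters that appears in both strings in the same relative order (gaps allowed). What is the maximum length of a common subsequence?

One common subsequence of length 7: U (X #2, Y #1) → U (X #3, Y #3) → U (X #5, Y #4) → Q (X #6, Y #5) → Y (X #7, Y #6) → Y (X #8, Y #8) → Q (X #9, Y #10), and the DP table's final entry dp[10][11] is also 7, so no common subsequence is longer.

7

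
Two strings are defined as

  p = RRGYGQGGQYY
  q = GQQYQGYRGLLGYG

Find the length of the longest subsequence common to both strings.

One common subsequence of length 6: G [3,1], then Y [4,4], then G [5,6], then G [7,9], then G [8,12], then Y [10,13]. The LCS DP gives dp[11][14] = 6, so this is optimal.

6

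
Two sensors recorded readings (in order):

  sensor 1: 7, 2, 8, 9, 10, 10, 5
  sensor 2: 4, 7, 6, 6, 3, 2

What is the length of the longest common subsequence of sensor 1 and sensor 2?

2

Taking 7 [1,2] → 2 [2,6] gives a common subsequence of length 2. Since dp[7][6] = 2, nothing longer is possible.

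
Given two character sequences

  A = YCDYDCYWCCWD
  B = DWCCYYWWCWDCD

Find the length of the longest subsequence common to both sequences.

7

Match C (A #2, B #4), then Y (A #4, B #5), then Y (A #7, B #6), then W (A #8, B #8), then C (A #9, B #9), then C (A #10, B #12), then D (A #12, B #13) — 7 characters in the same relative order in both. dp[12][13] = 7 confirms this is the maximum.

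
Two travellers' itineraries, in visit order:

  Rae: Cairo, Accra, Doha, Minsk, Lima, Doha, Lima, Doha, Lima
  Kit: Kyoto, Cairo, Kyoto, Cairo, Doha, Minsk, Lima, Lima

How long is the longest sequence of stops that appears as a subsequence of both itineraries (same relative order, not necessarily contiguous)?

5

Taking Cairo (Rae #1, Kit #4), then Doha (Rae #3, Kit #5), then Minsk (Rae #4, Kit #6), then Lima (Rae #7, Kit #7), then Lima (Rae #9, Kit #8) gives a common subsequence of length 5. The LCS DP gives dp[9][8] = 5, so this is optimal.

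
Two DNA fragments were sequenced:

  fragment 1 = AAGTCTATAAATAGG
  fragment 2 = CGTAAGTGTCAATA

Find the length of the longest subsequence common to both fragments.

Taking A (fragment 1 #1, fragment 2 #4), A (fragment 1 #2, fragment 2 #5), G (fragment 1 #3, fragment 2 #8), T (fragment 1 #4, fragment 2 #9), C (fragment 1 #5, fragment 2 #10), A (fragment 1 #10, fragment 2 #11), A (fragment 1 #11, fragment 2 #12), T (fragment 1 #12, fragment 2 #13), A (fragment 1 #13, fragment 2 #14) gives a common subsequence of length 9. Since dp[15][14] = 9, nothing longer is possible.

9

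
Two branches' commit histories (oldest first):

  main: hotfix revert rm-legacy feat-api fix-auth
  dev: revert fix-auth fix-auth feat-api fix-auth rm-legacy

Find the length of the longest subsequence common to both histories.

Taking revert at main[2]=dev[1]; then feat-api at main[4]=dev[4]; then fix-auth at main[5]=dev[5] gives a common subsequence of length 3, and the DP table's final entry dp[5][6] is also 3, so no common subsequence is longer.

3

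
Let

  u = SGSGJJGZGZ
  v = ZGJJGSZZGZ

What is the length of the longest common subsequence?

7

Let dp[i][j] be the LCS length of the first i characters of u and the first j characters of v. dp[i][j] = dp[i-1][j-1]+1 when the i-th and j-th characters match, else max(dp[i-1][j], dp[i][j-1]).
    ·  Z  G  J  J  G  S  Z  Z  G  Z
 ·  0  0  0  0  0  0  0  0  0  0  0
 S  0  0  0  0  0  0  1  1  1  1  1
 G  0  0  1  1  1  1  1  1  1  2  2
 S  0  0  1  1  1  1  2  2  2  2  2
 G  0  0  1  1  1  2  2  2  2  3  3
 J  0  0  1  2  2  2  2  2  2  3  3
 J  0  0  1  2  3  3  3  3  3  3  3
 G  0  0  1  2  3  4  4  4  4  4  4
 Z  0  1  1  2  3  4  4  5  5  5  5
 G  0  1  2  2  3  4  4  5  5  6  6
 Z  0  1  2  2  3  4  4  5  6  6  7
dp[10][10] = 7. One LCS (by backtracking along matches): GJJGZGZ.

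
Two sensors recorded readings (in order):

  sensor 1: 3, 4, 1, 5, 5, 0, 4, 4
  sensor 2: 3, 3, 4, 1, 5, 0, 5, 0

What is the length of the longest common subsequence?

6

Match 3 (sensor 1 #1, sensor 2 #2), then 4 (sensor 1 #2, sensor 2 #3), then 1 (sensor 1 #3, sensor 2 #4), then 5 (sensor 1 #4, sensor 2 #5), then 5 (sensor 1 #5, sensor 2 #7), then 0 (sensor 1 #6, sensor 2 #8) — 6 values in the same relative order in both. The LCS DP gives dp[8][8] = 6, so this is optimal.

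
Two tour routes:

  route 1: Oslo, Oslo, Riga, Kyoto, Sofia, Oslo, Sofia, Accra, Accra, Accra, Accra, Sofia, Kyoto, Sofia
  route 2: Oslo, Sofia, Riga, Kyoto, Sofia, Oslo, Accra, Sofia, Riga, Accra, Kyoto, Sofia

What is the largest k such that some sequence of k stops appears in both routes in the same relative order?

9

Taking Oslo (route 1 #1, route 2 #1) → Riga (route 1 #3, route 2 #3) → Kyoto (route 1 #4, route 2 #4) → Sofia (route 1 #5, route 2 #5) → Oslo (route 1 #6, route 2 #6) → Sofia (route 1 #7, route 2 #8) → Accra (route 1 #11, route 2 #10) → Kyoto (route 1 #13, route 2 #11) → Sofia (route 1 #14, route 2 #12) gives a common subsequence of length 9. dp[14][12] = 9 confirms this is the maximum.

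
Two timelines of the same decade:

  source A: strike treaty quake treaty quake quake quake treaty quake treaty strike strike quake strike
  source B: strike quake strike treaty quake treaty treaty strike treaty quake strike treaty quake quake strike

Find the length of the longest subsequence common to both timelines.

One common subsequence of length 10: strike at source A[1]=source B[1] → quake at source A[3]=source B[2] → treaty at source A[4]=source B[4] → quake at source A[7]=source B[5] → treaty at source A[8]=source B[6] → treaty at source A[10]=source B[7] → strike at source A[11]=source B[8] → strike at source A[12]=source B[11] → quake at source A[13]=source B[14] → strike at source A[14]=source B[15]. dp[14][15] = 10 confirms this is the maximum.

10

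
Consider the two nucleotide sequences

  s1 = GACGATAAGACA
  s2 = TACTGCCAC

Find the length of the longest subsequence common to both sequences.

Let dp[i][j] be the LCS length of the first i bases of s1 and the first j bases of s2. dp[i][j] = dp[i-1][j-1]+1 when the i-th and j-th bases match, else max(dp[i-1][j], dp[i][j-1]).
    ·  T  A  C  T  G  C  C  A  C
 ·  0  0  0  0  0  0  0  0  0  0
 G  0  0  0  0  0  1  1  1  1  1
 A  0  0  1  1  1  1  1  1  2  2
 C  0  0  1  2  2  2  2  2  2  3
 G  0  0  1  2  2  3  3  3  3  3
 A  0  0  1  2  2  3  3  3  4  4
 T  0  1  1  2  3  3  3  3  4  4
 A  0  1  2  2  3  3  3  3  4  4
 A  0  1  2  2  3  3  3  3  4  4
 G  0  1  2  2  3  4  4  4  4  4
 A  0  1  2  2  3  4  4  4  5  5
 C  0  1  2  3  3  4  5  5  5  6
 A  0  1  2  3  3  4  5  5  6  6
dp[12][9] = 6. One LCS (by backtracking along matches): ACTGAC.

6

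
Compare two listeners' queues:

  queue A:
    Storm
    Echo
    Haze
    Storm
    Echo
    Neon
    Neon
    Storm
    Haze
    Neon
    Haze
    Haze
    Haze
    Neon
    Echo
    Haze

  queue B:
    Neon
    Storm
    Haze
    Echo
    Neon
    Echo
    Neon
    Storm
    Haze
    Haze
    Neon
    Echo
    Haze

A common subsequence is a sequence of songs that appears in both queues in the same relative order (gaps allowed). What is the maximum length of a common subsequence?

11

Taking Storm at queue A[1]=queue B[2], Haze at queue A[3]=queue B[3], Echo at queue A[5]=queue B[4], Neon at queue A[6]=queue B[5], Neon at queue A[7]=queue B[7], Storm at queue A[8]=queue B[8], Haze at queue A[12]=queue B[9], Haze at queue A[13]=queue B[10], Neon at queue A[14]=queue B[11], Echo at queue A[15]=queue B[12], Haze at queue A[16]=queue B[13] gives a common subsequence of length 11. Since dp[16][13] = 11, nothing longer is possible.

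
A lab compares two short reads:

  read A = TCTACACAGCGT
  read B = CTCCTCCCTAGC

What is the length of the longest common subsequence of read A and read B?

8

Pick T at read A[1]=read B[2]; then C at read A[2]=read B[4]; then T at read A[3]=read B[5]; then C at read A[5]=read B[7]; then C at read A[7]=read B[8]; then A at read A[8]=read B[10]; then G at read A[9]=read B[11]; then C at read A[10]=read B[12]; all 8 bases appear in both, in order, and the DP table's final entry dp[12][12] is also 8, so no common subsequence is longer.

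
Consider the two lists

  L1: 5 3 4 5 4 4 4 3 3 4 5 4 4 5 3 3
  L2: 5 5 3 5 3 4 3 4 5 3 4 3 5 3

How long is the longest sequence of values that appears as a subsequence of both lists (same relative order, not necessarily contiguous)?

10

Match 5 at L1[1]=L2[2] → 3 at L1[2]=L2[3] → 5 at L1[4]=L2[4] → 4 at L1[7]=L2[6] → 3 at L1[9]=L2[7] → 4 at L1[10]=L2[8] → 5 at L1[11]=L2[9] → 4 at L1[12]=L2[11] → 5 at L1[14]=L2[13] → 3 at L1[16]=L2[14] — 10 values in the same relative order in both. Since dp[16][14] = 10, nothing longer is possible.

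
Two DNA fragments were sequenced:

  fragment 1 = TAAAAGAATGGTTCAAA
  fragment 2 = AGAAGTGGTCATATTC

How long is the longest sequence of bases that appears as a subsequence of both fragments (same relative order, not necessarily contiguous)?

11

One common subsequence of length 11: A (fragment 1 #2, fragment 2 #1); then A (fragment 1 #4, fragment 2 #3); then A (fragment 1 #5, fragment 2 #4); then G (fragment 1 #6, fragment 2 #5); then T (fragment 1 #9, fragment 2 #6); then G (fragment 1 #10, fragment 2 #7); then G (fragment 1 #11, fragment 2 #8); then T (fragment 1 #13, fragment 2 #9); then C (fragment 1 #14, fragment 2 #10); then A (fragment 1 #15, fragment 2 #11); then A (fragment 1 #16, fragment 2 #13). dp[17][16] = 11 confirms this is the maximum.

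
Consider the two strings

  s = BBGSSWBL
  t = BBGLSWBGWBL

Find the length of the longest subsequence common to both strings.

7

One common subsequence of length 7: B at s[1]=t[1], B at s[2]=t[2], G at s[3]=t[3], S at s[4]=t[5], W at s[6]=t[9], B at s[7]=t[10], L at s[8]=t[11]. Since dp[8][11] = 7, nothing longer is possible.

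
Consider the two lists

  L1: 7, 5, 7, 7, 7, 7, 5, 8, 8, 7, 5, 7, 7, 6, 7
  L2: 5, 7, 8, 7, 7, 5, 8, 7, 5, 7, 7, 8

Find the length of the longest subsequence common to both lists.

10

One common subsequence of length 10: 5 [2,1]; then 7 [3,2]; then 7 [5,4]; then 7 [6,5]; then 5 [7,6]; then 8 [9,7]; then 7 [10,8]; then 5 [11,9]; then 7 [12,10]; then 7 [13,11], and the DP table's final entry dp[15][12] is also 10, so no common subsequence is longer.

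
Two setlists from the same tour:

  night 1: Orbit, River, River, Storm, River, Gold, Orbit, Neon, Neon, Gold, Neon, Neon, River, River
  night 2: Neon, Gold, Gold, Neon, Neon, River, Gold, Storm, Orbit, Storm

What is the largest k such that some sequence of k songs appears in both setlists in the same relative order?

5

Pick Gold [6,2]; then Gold [10,3]; then Neon [11,4]; then Neon [12,5]; then River [13,6]; all 5 songs appear in both, in order, and the DP table's final entry dp[14][10] is also 5, so no common subsequence is longer.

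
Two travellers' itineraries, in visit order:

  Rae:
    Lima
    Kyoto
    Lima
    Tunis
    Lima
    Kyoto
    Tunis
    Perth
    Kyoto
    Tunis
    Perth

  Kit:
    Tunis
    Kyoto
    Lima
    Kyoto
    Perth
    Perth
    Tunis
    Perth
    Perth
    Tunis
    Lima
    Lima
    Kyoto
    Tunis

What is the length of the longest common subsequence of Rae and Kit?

Taking Kyoto (Rae #2, Kit #2), then Lima (Rae #5, Kit #3), then Kyoto (Rae #6, Kit #4), then Tunis (Rae #7, Kit #7), then Perth (Rae #8, Kit #9), then Kyoto (Rae #9, Kit #13), then Tunis (Rae #10, Kit #14) gives a common subsequence of length 7. Since dp[11][14] = 7, nothing longer is possible.

7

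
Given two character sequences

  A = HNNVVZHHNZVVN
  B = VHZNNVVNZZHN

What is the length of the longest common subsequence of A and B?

One common subsequence of length 8: H [1,2], then N [2,4], then N [3,5], then V [4,6], then V [5,7], then Z [6,10], then H [8,11], then N [13,12]. dp[13][12] = 8 confirms this is the maximum.

8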